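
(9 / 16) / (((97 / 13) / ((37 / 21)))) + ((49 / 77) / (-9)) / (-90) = 0.13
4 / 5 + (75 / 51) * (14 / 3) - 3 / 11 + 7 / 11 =22514 / 2805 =8.03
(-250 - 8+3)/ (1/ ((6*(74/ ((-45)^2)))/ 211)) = -2516/ 9495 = -0.26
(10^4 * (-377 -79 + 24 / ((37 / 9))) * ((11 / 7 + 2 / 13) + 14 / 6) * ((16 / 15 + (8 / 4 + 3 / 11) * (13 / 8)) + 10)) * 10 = -299629836320000 / 111111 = -2696671223.55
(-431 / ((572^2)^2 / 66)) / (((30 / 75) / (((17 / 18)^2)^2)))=-179987755 / 340533777272832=-0.00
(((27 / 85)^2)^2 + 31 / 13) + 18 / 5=4068117358 / 678608125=5.99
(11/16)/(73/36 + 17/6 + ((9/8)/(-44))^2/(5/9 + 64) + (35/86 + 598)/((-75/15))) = -0.01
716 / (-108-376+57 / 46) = -32936 / 22207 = -1.48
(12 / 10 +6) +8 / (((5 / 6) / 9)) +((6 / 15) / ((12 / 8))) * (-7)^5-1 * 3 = -65869 / 15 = -4391.27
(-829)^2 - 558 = 686683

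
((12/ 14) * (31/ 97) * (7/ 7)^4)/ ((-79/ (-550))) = 102300/ 53641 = 1.91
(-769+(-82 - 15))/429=-866/429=-2.02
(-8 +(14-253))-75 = -322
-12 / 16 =-3 / 4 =-0.75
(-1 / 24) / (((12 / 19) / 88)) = -209 / 36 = -5.81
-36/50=-18/25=-0.72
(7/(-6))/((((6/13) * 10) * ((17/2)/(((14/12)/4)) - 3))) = -637/65880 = -0.01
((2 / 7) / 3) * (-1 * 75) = -50 / 7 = -7.14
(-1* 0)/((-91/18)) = 0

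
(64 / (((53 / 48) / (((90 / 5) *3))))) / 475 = 165888 / 25175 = 6.59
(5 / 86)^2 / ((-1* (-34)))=25 / 251464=0.00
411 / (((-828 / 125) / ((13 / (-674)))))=222625 / 186024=1.20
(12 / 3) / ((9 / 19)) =8.44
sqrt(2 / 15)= sqrt(30) / 15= 0.37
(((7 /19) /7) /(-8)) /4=-1 /608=-0.00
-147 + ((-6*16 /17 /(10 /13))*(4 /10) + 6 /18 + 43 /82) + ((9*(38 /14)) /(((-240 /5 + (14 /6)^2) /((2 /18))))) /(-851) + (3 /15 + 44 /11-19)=-39090645985663 /238534066050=-163.88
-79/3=-26.33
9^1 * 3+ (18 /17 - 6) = 375 /17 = 22.06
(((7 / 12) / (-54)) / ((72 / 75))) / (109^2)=-175 / 184773312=-0.00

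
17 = 17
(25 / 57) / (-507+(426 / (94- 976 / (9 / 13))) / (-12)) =-592100 / 684407493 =-0.00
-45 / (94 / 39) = -1755 / 94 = -18.67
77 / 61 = 1.26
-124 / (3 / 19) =-2356 / 3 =-785.33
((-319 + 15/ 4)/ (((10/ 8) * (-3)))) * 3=1261/ 5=252.20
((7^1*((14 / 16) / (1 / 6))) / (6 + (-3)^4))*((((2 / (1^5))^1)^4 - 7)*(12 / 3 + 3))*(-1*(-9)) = 27783 / 116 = 239.51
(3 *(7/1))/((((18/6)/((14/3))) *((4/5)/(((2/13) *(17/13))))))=8.21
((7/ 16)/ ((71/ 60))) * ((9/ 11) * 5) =4725/ 3124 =1.51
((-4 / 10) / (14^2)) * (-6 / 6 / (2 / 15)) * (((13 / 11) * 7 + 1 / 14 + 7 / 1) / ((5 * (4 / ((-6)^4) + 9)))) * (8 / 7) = 2296836 / 385204435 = 0.01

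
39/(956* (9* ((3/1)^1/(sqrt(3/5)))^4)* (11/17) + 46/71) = 47073/1511938682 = 0.00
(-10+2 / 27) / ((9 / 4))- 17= -5203 / 243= -21.41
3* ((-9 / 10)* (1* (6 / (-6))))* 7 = 189 / 10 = 18.90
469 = 469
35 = 35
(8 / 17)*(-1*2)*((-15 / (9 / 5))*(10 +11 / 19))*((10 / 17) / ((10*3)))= 26800 / 16473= 1.63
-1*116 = -116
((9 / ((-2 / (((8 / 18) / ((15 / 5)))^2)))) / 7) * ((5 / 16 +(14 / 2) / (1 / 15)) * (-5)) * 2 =8425 / 567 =14.86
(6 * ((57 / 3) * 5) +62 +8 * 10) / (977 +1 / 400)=284800 / 390801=0.73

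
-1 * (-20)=20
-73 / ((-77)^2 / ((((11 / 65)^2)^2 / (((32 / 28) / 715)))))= -97163 / 15379000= -0.01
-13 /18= -0.72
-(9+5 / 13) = -122 / 13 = -9.38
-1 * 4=-4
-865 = -865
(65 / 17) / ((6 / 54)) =585 / 17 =34.41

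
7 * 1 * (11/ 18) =77/ 18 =4.28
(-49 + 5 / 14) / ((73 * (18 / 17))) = -0.63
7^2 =49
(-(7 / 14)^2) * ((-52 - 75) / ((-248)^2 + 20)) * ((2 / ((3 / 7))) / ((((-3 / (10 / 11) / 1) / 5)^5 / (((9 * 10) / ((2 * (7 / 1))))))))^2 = 77514648437500000000 / 2617468485816943341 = 29.61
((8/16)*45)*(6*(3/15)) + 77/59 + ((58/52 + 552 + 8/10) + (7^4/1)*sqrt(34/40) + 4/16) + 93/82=367052287/628940 + 2401*sqrt(85)/10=2797.22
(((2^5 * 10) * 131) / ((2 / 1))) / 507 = 20960 / 507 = 41.34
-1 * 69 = -69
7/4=1.75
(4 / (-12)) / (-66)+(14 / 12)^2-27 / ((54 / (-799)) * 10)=40903 / 990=41.32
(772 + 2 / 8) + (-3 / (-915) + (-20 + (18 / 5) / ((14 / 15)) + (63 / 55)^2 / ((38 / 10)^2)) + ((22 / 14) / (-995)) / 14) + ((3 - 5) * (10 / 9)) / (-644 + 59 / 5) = 11179128017416785533 / 14783203817793180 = 756.20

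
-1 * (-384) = 384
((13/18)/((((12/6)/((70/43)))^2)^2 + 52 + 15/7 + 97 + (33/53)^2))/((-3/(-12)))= 54798323125/2917545171228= 0.02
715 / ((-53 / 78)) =-55770 / 53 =-1052.26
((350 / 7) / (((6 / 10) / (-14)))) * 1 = -3500 / 3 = -1166.67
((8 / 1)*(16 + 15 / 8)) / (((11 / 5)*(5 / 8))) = 104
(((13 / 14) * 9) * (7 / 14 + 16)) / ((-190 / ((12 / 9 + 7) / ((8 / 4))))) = -6435 / 2128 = -3.02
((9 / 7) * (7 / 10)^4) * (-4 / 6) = -1029 / 5000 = -0.21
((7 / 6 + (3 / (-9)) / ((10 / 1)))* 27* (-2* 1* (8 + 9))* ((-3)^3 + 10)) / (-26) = -44217 / 65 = -680.26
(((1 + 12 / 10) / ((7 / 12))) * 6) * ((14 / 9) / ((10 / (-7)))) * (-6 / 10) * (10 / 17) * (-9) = -33264 / 425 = -78.27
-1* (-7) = 7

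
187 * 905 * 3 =507705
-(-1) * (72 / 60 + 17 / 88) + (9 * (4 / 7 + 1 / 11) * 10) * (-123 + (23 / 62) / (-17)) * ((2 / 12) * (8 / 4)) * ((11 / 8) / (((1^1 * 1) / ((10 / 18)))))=-89078177 / 47740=-1865.90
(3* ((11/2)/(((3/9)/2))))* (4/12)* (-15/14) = -495/14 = -35.36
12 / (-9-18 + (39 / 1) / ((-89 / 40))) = -356 / 1321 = -0.27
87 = 87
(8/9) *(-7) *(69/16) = -161/6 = -26.83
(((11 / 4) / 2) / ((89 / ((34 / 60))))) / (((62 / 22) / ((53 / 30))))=109021 / 19864800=0.01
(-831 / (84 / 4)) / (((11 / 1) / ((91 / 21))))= -3601 / 231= -15.59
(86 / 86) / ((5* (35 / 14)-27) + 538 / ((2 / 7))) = 2 / 3737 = 0.00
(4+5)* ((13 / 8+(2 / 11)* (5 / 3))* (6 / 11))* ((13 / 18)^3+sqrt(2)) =1118273 / 313632+4581* sqrt(2) / 484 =16.95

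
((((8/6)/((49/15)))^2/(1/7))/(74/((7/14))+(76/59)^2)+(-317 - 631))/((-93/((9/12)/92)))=5293667053/63703217438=0.08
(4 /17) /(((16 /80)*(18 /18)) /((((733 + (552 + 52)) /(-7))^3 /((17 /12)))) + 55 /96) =4459437440 /10858264871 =0.41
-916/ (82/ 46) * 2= -42136/ 41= -1027.71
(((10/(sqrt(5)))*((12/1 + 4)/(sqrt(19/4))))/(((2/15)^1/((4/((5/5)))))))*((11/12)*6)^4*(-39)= -68519880*sqrt(95)/19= -35149956.78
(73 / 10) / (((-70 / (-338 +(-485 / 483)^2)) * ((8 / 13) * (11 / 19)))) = 98.64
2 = 2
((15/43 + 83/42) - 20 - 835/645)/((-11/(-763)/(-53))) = 197914243/2838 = 69737.22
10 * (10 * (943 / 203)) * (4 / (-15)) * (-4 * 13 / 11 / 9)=3922880 / 60291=65.07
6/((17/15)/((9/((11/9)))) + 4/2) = 7290/2617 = 2.79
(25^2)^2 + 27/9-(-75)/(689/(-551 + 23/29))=7803941368/19981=390568.11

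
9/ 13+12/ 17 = 309/ 221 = 1.40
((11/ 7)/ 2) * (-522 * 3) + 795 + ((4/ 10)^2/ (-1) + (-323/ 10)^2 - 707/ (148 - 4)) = 15190351/ 25200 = 602.79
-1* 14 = -14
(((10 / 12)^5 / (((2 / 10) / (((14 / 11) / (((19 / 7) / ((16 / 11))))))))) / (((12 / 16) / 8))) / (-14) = -1750000 / 1675971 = -1.04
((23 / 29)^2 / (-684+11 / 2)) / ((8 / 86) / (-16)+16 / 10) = -39560 / 68027649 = -0.00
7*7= 49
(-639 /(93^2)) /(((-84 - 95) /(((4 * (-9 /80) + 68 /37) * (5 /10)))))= 72917 /254588120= 0.00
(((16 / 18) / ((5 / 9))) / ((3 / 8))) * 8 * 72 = 12288 / 5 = 2457.60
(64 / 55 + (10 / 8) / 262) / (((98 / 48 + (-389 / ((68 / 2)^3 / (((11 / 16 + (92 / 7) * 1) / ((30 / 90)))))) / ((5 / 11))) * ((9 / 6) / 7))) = 518813271648 / 108304379821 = 4.79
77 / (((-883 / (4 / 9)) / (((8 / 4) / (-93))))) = 616 / 739071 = 0.00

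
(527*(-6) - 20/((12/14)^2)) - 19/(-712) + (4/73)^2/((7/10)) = -762336698315/239037624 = -3189.19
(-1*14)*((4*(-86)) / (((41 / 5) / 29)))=698320 / 41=17032.20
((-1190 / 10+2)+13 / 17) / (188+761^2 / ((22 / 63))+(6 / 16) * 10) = -86944 / 1240620611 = -0.00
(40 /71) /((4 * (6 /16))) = 80 /213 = 0.38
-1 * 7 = -7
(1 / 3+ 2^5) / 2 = 97 / 6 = 16.17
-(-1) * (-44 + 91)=47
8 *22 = 176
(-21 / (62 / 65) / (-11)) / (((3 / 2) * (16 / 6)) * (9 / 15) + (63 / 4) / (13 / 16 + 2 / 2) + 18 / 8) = 131950 / 879439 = 0.15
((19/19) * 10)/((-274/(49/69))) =-245/9453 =-0.03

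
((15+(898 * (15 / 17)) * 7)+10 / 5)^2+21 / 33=98397061674 / 3179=30952205.62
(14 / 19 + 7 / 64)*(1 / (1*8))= 1029 / 9728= 0.11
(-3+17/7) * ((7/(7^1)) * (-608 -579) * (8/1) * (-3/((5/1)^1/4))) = -455808/35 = -13023.09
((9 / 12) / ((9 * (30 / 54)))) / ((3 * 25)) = 1 / 500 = 0.00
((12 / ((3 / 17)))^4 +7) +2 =21381385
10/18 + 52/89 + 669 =536782/801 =670.14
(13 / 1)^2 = 169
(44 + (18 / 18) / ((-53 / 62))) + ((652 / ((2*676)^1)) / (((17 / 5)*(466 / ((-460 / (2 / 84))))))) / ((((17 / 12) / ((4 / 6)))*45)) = 77386209610 / 1809412527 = 42.77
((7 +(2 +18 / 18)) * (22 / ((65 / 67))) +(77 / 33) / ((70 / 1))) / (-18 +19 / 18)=-265359 / 19825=-13.39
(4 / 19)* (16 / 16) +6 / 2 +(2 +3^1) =156 / 19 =8.21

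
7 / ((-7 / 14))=-14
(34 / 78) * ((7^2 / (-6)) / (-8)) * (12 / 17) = 49 / 156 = 0.31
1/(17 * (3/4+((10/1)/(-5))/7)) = 28/221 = 0.13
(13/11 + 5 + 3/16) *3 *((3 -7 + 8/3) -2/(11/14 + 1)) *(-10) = 25783/55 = 468.78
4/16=1/4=0.25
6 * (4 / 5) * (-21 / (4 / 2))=-252 / 5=-50.40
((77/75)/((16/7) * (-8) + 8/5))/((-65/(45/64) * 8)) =1617/19435520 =0.00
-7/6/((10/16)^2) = -224/75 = -2.99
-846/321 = -282/107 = -2.64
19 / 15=1.27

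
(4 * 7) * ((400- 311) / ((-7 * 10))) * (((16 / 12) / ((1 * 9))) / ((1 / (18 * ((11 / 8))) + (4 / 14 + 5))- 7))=6853 / 2175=3.15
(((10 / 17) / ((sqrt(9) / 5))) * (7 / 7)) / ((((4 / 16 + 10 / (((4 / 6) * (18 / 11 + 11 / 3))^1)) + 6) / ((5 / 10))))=3500 / 64821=0.05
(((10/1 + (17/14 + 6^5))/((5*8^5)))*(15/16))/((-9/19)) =-2071399/22020096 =-0.09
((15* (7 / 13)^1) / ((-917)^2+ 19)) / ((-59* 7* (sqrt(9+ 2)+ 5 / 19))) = 1425 / 2545077016456 - 5415* sqrt(11) / 2545077016456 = -0.00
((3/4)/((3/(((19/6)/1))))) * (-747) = -4731/8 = -591.38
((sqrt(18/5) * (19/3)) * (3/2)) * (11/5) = 627 * sqrt(10)/50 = 39.65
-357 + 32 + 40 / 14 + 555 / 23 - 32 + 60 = -43472 / 161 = -270.01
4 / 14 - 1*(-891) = 6239 / 7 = 891.29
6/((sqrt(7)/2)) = 12* sqrt(7)/7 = 4.54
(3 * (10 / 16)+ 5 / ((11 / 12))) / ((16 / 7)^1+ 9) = 4515 / 6952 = 0.65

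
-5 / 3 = -1.67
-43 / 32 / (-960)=43 / 30720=0.00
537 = 537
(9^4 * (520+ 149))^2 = 19266033497481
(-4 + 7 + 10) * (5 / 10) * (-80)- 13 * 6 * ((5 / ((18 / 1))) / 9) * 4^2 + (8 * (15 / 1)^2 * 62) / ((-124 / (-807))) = 19595020 / 27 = 725741.48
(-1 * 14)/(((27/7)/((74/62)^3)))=-4963994/804357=-6.17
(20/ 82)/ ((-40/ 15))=-15/ 164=-0.09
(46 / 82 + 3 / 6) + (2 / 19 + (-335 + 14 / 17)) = -8820109 / 26486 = -333.01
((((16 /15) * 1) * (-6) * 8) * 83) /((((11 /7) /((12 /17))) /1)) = -1784832 /935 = -1908.91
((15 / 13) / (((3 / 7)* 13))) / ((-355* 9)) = -7 / 107991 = -0.00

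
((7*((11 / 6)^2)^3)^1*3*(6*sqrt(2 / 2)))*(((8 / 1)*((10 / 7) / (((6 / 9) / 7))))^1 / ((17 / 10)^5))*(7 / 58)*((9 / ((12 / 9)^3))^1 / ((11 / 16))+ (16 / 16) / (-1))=24537629703125 / 1111748031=22071.21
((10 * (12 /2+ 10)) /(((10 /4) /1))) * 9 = 576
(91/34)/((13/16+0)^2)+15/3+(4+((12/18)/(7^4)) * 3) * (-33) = -122.97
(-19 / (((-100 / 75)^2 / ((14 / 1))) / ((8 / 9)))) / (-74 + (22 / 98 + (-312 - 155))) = 6517 / 26498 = 0.25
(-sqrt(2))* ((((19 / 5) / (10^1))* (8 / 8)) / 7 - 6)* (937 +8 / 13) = 25365309* sqrt(2) / 4550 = 7883.95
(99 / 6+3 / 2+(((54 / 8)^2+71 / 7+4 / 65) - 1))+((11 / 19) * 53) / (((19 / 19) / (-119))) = -494999443 / 138320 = -3578.65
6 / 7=0.86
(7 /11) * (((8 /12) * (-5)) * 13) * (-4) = 3640 /33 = 110.30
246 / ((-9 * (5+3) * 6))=-0.57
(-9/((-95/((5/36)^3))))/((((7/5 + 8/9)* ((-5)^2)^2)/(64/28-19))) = -13/4383680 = -0.00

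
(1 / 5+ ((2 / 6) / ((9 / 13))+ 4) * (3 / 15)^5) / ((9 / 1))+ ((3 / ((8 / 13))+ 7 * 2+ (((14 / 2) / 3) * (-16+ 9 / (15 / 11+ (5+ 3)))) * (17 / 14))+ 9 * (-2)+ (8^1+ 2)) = -19843398421 / 625725000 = -31.71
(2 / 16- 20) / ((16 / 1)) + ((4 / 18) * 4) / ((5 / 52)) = 46093 / 5760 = 8.00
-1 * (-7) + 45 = 52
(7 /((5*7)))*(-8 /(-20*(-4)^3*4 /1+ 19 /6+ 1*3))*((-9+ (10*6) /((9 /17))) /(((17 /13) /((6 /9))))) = -130208 /7843035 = -0.02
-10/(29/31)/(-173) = 310/5017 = 0.06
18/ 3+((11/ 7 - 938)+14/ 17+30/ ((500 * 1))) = -5530793/ 5950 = -929.55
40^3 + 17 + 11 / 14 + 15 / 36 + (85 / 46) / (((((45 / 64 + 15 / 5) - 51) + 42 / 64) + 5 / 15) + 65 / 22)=11324546913847 / 176895852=64018.16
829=829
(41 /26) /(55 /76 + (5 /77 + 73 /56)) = 239932 /318331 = 0.75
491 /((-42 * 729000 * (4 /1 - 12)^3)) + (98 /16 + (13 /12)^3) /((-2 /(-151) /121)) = 1059254208936491 /15676416000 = 67569.92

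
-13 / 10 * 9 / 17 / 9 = -13 / 170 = -0.08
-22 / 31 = -0.71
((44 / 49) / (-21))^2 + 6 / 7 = 909514 / 1058841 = 0.86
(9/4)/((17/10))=45/34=1.32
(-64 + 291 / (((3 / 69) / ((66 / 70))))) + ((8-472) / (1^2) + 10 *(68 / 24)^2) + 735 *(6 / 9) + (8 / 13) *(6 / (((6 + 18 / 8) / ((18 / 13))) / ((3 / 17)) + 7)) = 30541811243 / 4807530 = 6352.91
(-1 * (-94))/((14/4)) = 188/7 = 26.86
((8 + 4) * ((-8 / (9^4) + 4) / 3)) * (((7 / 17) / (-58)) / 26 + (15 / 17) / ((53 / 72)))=42719265484 / 2228620797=19.17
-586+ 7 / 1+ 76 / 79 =-45665 / 79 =-578.04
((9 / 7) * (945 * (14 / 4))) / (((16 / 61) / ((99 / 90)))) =1141371 / 64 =17833.92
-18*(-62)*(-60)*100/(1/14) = -93744000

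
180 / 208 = 45 / 52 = 0.87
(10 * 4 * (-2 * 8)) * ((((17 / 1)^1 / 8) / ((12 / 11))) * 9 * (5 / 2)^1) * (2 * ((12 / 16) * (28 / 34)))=-34650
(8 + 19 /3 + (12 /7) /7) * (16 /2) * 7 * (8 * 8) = 1097216 /21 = 52248.38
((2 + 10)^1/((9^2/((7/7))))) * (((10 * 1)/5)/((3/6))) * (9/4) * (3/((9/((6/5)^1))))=8/15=0.53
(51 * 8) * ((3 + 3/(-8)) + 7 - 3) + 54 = 2757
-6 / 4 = -3 / 2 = -1.50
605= 605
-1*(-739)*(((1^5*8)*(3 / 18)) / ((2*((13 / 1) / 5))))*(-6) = -1136.92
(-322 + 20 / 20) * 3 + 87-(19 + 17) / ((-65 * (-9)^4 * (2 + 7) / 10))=-74716660 / 85293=-876.00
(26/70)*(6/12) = 13/70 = 0.19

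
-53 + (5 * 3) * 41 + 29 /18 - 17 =9839 /18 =546.61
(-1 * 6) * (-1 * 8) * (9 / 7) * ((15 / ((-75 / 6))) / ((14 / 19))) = -100.51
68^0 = 1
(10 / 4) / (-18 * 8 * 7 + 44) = -5 / 1928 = -0.00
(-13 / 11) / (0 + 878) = -13 / 9658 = -0.00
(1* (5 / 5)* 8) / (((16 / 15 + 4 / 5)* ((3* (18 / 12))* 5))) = 4 / 21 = 0.19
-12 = -12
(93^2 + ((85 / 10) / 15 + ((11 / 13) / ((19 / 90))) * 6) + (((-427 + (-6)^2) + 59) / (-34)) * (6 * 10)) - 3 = 1166041003 / 125970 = 9256.50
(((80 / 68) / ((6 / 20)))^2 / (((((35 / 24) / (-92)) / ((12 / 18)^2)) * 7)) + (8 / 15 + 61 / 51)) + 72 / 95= -2147093653 / 36322965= -59.11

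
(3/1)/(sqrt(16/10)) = 3* sqrt(10)/4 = 2.37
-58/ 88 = -29/ 44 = -0.66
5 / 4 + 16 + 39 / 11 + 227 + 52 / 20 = 55087 / 220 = 250.40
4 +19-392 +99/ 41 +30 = -13800/ 41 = -336.59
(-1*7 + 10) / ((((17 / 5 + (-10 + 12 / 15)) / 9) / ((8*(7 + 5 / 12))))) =-8010 / 29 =-276.21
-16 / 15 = -1.07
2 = 2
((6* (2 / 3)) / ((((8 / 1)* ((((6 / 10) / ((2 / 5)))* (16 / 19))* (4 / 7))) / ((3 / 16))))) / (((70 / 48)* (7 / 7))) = 57 / 640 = 0.09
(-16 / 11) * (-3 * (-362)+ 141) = -19632 / 11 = -1784.73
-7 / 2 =-3.50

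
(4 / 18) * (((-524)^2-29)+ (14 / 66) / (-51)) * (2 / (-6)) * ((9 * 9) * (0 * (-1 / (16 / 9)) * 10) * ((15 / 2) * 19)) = 0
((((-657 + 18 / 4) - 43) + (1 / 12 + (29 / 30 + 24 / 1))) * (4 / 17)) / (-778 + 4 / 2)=13409 / 65960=0.20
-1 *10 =-10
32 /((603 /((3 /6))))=16 /603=0.03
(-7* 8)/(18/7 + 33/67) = -26264/1437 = -18.28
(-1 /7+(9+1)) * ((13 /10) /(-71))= -897 /4970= -0.18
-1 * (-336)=336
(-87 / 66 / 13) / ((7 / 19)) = -551 / 2002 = -0.28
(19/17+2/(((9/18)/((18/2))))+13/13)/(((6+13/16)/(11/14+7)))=5184/119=43.56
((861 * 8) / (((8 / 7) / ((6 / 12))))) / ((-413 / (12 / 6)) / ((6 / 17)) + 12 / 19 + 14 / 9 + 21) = -2061234 / 384337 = -5.36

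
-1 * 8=-8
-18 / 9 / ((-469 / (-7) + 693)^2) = -0.00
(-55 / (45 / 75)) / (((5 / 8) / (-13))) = 1906.67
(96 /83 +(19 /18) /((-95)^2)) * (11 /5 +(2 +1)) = 10671479 /1774125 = 6.02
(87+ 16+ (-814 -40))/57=-751/57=-13.18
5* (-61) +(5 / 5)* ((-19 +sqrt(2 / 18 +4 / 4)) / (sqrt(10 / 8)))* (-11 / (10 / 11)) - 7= -312 +121* sqrt(5)* (57 - sqrt(10)) / 75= -117.78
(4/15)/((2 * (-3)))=-2/45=-0.04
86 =86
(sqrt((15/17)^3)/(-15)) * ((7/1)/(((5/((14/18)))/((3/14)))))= -0.01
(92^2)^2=71639296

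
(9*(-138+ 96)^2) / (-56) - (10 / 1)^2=-767 / 2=-383.50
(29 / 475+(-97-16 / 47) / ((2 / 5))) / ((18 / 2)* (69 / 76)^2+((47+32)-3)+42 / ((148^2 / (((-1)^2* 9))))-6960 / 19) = 2260438927112 / 2628275340475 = 0.86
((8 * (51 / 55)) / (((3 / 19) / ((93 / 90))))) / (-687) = -40052 / 566775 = -0.07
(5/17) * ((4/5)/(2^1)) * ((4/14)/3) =4/357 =0.01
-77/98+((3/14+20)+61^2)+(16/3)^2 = 237439/63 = 3768.87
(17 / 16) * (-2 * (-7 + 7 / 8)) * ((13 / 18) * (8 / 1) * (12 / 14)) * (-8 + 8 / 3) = -343.78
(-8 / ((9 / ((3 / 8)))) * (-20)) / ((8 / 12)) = 10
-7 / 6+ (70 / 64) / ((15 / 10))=-7 / 16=-0.44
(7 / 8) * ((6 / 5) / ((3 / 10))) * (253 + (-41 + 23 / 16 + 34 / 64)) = 47929 / 64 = 748.89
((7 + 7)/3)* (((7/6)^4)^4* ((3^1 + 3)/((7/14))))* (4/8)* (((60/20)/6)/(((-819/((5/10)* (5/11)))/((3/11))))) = -166164652848005/13312817653284864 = -0.01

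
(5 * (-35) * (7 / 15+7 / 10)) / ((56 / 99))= -360.94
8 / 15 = 0.53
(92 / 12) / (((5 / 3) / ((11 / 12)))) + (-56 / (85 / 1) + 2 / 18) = 11227 / 3060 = 3.67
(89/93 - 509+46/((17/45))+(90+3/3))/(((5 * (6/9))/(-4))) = 186734/527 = 354.33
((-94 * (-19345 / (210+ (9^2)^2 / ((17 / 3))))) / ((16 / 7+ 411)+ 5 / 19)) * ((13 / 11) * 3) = 26724556495 / 2344762761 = 11.40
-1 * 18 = -18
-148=-148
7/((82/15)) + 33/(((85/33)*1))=98223/6970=14.09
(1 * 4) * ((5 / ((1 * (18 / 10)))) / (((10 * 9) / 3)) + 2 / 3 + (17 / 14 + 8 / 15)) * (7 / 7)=9476 / 945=10.03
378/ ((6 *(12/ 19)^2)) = 2527/ 16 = 157.94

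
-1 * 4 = -4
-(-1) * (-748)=-748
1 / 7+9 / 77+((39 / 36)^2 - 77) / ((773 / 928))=-48625114 / 535689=-90.77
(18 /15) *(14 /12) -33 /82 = 409 /410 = 1.00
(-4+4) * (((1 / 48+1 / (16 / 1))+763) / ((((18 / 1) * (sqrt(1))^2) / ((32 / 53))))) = 0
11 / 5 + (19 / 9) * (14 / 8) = 1061 / 180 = 5.89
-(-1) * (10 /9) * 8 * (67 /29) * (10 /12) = 13400 /783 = 17.11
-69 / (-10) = 69 / 10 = 6.90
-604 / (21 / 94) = -56776 / 21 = -2703.62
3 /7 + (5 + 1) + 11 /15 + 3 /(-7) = 101 /15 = 6.73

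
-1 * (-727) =727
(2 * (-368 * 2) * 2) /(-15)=2944 /15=196.27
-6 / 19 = -0.32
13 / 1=13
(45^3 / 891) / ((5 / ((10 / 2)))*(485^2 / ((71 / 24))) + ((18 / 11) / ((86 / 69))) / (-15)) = 5724375 / 4450452101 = 0.00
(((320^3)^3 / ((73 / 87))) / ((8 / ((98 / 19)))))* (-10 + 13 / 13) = -337479700983054336000000000 / 1387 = -243316294868820718096611.40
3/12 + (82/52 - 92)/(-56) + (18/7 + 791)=1158155/1456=795.44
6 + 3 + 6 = 15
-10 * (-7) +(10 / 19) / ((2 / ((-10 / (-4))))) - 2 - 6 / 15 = 12969 / 190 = 68.26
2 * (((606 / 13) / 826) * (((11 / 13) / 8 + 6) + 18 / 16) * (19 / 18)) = 180386 / 209391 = 0.86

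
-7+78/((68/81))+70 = 5301/34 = 155.91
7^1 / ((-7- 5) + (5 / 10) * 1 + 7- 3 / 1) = -14 / 15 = -0.93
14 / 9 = 1.56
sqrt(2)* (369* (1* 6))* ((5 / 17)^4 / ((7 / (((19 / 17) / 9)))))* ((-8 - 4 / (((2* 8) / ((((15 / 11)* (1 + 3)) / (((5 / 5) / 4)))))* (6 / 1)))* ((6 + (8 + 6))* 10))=-8179500000* sqrt(2) / 15618427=-740.64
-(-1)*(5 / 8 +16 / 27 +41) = 9119 / 216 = 42.22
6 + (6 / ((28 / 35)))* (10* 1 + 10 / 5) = 96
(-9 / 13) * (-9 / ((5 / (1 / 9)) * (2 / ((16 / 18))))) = 4 / 65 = 0.06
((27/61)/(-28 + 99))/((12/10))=45/8662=0.01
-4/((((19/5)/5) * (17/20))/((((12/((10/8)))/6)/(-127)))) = 3200/41021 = 0.08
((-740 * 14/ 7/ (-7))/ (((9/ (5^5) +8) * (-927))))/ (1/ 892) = -4125500000/ 162283401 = -25.42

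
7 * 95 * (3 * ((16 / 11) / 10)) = 3192 / 11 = 290.18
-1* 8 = -8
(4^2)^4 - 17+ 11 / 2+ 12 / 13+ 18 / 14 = 11925861 / 182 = 65526.71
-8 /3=-2.67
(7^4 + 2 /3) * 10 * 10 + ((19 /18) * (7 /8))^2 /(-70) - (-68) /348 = 1444228941757 /6013440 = 240166.85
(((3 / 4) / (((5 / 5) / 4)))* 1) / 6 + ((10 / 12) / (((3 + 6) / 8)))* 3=49 / 18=2.72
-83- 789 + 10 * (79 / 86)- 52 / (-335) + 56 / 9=-111032711 / 129645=-856.44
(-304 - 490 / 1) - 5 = -799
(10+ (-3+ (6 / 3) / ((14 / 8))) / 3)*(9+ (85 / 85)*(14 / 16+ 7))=8865 / 56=158.30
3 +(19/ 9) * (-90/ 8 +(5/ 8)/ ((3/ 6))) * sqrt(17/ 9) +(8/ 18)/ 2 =-25.79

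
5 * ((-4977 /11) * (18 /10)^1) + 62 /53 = -2373347 /583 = -4070.92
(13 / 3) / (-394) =-13 / 1182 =-0.01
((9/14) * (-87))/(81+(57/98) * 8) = -1827/2798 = -0.65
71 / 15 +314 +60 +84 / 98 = 39857 / 105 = 379.59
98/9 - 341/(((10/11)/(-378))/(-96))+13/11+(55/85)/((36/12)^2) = -38180584724/2805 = -13611616.66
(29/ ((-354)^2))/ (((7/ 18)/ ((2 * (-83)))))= -2407/ 24367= -0.10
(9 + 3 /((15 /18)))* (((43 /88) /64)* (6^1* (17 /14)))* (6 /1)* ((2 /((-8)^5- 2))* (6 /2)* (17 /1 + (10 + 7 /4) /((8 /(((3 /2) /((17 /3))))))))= -197684631 /14764851200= -0.01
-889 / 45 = -19.76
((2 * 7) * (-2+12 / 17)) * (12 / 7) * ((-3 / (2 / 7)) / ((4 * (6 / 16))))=3696 / 17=217.41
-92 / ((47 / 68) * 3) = -6256 / 141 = -44.37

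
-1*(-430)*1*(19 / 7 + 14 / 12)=35045 / 21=1668.81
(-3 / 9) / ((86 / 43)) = -0.17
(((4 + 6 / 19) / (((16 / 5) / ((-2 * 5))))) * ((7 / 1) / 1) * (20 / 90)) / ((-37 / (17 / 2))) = 121975 / 25308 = 4.82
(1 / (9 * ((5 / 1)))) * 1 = 1 / 45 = 0.02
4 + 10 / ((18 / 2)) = 46 / 9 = 5.11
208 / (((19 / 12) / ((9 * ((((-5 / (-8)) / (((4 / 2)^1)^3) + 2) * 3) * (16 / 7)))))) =16848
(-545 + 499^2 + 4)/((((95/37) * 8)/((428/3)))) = 32788438/19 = 1725707.26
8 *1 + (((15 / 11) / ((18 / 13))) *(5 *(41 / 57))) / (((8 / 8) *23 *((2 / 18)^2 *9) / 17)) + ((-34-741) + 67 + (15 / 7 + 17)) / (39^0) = -44234649 / 67298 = -657.30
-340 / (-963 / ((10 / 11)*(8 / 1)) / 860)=23392000 / 10593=2208.25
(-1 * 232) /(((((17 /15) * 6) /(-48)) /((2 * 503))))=28007040 /17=1647472.94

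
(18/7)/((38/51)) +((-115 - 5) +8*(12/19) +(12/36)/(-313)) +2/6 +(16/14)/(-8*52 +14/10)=-1370477995/12328131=-111.17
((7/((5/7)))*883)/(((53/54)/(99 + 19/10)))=1178722881/1325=889602.17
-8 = -8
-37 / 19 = -1.95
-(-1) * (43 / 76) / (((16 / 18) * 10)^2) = 3483 / 486400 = 0.01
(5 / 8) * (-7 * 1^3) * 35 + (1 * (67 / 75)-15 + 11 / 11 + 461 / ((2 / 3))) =315161 / 600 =525.27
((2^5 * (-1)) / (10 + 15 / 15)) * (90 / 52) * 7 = -5040 / 143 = -35.24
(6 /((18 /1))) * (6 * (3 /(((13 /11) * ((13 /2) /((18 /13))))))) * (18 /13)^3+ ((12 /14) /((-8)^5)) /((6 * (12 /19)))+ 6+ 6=197571200983109 /13285849694208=14.87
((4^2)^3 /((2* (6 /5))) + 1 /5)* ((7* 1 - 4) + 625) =16078684 /15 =1071912.27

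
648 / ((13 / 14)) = 9072 / 13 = 697.85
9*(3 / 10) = 27 / 10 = 2.70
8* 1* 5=40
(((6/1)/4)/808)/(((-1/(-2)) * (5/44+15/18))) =99/25250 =0.00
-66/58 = -33/29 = -1.14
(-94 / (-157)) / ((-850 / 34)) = -94 / 3925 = -0.02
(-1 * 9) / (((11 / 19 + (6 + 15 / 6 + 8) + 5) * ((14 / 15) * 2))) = -2565 / 11746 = -0.22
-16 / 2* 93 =-744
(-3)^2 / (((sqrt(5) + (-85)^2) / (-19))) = -247095 / 10440124 + 171*sqrt(5) / 52200620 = -0.02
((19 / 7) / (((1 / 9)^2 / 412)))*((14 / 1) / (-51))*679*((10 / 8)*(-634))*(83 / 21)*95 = 5023970764994.12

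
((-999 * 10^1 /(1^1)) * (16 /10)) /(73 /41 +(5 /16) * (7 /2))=-2330112 /419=-5561.13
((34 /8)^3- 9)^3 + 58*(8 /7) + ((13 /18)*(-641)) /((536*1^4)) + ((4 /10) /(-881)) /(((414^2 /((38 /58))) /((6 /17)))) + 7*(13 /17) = 1187003879970712772629511 /3813511258558955520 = 311262.72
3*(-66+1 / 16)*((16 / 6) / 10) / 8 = -211 / 32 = -6.59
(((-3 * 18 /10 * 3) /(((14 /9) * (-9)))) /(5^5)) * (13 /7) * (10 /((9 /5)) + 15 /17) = 23049 /5206250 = 0.00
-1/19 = -0.05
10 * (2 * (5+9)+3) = 310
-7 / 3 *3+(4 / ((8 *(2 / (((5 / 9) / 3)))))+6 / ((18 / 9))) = -427 / 108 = -3.95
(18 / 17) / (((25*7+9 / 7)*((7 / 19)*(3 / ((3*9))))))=1539 / 10489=0.15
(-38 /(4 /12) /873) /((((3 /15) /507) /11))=-3641.34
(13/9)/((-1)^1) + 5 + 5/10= 4.06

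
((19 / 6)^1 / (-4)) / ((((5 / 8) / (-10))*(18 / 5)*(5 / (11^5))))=3059969 / 27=113332.19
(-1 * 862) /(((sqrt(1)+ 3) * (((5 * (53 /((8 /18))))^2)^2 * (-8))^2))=-220672 /1046904501048528202062890625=-0.00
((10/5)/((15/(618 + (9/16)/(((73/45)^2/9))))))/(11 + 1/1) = 6.89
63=63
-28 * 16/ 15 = -448/ 15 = -29.87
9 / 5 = 1.80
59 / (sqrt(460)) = 59 * sqrt(115) / 230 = 2.75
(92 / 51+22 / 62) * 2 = 6826 / 1581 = 4.32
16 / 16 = 1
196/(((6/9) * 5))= 294/5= 58.80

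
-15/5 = -3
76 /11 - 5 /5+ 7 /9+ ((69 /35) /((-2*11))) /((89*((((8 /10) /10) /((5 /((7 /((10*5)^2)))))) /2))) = -16519268 /431739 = -38.26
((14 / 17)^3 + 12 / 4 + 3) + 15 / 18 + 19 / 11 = 2956949 / 324258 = 9.12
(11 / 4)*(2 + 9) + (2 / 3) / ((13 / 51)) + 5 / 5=1761 / 52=33.87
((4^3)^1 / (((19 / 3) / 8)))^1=1536 / 19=80.84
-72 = -72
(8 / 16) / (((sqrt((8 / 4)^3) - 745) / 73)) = -0.05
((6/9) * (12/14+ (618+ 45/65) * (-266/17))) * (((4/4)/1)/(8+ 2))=-998316/1547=-645.32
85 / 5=17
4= 4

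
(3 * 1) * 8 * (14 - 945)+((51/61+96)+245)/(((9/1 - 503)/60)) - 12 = -25958724/1159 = -22397.52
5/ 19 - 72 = -1363/ 19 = -71.74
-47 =-47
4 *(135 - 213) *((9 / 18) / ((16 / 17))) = -663 / 4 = -165.75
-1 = -1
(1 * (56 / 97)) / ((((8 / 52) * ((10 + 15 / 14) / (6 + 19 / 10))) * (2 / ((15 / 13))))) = 23226 / 15035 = 1.54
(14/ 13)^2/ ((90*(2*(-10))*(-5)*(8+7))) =49/ 5703750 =0.00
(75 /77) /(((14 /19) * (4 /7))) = 2.31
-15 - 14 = -29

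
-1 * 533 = -533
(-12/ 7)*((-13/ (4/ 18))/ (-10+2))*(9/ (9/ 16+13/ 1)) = -12636/ 1519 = -8.32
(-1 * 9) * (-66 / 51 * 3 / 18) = 33 / 17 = 1.94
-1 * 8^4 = -4096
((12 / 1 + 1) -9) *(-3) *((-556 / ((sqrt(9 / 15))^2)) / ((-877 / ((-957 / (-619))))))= -10641840 / 542863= -19.60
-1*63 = -63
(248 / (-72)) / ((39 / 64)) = -1984 / 351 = -5.65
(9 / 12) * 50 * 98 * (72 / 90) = 2940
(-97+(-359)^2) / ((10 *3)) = 21464 / 5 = 4292.80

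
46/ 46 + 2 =3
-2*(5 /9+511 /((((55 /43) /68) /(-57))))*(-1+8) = 10731081998 /495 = 21678953.53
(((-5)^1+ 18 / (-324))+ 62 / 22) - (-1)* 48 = 9061 / 198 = 45.76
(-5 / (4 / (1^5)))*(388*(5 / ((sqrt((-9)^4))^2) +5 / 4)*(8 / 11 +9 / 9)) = -1047.80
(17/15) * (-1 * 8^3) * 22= -191488/15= -12765.87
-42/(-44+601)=-42/557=-0.08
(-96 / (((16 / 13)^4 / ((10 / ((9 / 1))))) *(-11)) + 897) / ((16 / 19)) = 578630351 / 540672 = 1070.21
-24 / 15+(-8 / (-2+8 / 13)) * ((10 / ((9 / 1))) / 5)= -128 / 405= -0.32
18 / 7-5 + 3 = 4 / 7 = 0.57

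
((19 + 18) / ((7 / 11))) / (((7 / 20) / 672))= 111634.29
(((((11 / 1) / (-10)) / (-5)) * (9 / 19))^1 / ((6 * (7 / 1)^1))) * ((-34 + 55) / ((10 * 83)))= 0.00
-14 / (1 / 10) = -140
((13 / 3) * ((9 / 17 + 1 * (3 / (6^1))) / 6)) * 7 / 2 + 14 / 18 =3.38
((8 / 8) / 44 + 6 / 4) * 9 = 603 / 44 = 13.70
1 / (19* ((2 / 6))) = 3 / 19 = 0.16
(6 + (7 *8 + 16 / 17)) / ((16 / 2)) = 535 / 68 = 7.87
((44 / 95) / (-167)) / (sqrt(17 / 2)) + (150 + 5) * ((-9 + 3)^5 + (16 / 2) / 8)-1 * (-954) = -1204171.00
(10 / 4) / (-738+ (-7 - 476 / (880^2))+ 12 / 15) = -484000 / 144077239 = -0.00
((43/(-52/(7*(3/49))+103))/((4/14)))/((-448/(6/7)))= 387/24640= 0.02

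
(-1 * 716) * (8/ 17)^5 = -23461888/ 1419857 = -16.52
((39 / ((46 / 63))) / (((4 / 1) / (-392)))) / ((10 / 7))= -842751 / 230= -3664.13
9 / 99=1 / 11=0.09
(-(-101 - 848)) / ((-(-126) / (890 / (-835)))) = -84461 / 10521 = -8.03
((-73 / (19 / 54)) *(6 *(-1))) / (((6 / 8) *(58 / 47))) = 741096 / 551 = 1345.00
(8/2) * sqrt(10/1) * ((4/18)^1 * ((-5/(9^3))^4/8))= 625 * sqrt(10)/2541865828329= 0.00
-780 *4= -3120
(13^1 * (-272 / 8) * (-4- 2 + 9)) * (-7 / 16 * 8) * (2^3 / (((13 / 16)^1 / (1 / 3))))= 15232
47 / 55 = 0.85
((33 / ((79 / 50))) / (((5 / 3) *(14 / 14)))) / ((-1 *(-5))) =198 / 79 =2.51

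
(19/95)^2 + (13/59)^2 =7706/87025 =0.09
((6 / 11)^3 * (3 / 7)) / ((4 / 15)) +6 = 6.26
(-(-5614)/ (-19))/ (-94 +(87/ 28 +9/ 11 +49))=1729112/ 240369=7.19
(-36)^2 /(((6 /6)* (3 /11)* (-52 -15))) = -4752 /67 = -70.93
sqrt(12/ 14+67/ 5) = sqrt(17465)/ 35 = 3.78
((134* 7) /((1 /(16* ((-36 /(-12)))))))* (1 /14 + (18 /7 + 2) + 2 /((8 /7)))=287832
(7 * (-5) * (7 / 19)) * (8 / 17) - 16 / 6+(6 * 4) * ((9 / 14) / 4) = -33085 / 6783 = -4.88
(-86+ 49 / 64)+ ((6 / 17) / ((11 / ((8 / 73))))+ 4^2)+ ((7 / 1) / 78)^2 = -91986235805 / 1328842944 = -69.22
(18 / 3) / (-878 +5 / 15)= -0.01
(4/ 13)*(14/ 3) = 56/ 39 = 1.44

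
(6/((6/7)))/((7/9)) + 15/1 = 24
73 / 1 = 73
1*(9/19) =9/19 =0.47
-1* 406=-406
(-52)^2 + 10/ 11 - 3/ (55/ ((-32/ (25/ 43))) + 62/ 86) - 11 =11394847/ 4213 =2704.69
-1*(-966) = 966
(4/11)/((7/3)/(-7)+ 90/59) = 708/2321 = 0.31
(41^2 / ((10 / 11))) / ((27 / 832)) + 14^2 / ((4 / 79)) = 8214841 / 135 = 60850.67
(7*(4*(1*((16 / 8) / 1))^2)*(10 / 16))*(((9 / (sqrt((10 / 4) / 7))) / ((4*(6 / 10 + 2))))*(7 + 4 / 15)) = 2289*sqrt(70) / 26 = 736.58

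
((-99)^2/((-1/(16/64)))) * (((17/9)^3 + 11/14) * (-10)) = 46464605/252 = 184383.35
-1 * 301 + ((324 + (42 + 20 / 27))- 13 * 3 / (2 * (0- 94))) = 65.95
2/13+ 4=54/13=4.15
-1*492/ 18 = -82/ 3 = -27.33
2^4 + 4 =20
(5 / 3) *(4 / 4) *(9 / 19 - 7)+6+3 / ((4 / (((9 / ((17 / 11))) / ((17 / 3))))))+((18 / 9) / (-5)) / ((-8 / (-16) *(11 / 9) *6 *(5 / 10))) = -15672659 / 3624060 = -4.32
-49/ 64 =-0.77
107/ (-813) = -0.13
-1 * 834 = -834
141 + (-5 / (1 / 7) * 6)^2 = 44241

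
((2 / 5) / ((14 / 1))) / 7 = 1 / 245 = 0.00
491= 491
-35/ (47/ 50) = -1750/ 47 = -37.23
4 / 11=0.36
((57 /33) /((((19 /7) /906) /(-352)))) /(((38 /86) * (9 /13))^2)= -21138714688 /9747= -2168740.61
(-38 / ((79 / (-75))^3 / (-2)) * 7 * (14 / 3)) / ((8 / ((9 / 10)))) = -235659375 / 986078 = -238.99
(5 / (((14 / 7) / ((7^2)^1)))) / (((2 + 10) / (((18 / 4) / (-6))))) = -245 / 32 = -7.66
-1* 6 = -6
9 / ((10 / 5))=9 / 2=4.50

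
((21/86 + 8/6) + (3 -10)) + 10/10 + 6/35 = -38387/9030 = -4.25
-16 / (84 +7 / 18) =-0.19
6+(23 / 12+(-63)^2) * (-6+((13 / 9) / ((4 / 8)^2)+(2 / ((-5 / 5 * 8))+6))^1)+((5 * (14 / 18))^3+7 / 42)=256786751 / 11664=22015.33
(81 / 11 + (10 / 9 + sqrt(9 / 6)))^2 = 839* sqrt(6) / 99 + 1437245 / 19602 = 94.08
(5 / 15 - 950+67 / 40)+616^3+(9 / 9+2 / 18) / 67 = 5637904026361 / 24120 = 233743948.02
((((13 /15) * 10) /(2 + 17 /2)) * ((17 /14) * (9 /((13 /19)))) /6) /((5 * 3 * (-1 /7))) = -323 /315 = -1.03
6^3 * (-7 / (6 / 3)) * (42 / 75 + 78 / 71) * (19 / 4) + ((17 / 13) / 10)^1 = -274863469 / 46150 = -5955.87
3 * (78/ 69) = 78/ 23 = 3.39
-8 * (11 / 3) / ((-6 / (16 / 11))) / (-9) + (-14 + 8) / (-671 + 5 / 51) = -1082519 / 1385748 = -0.78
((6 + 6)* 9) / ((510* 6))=3 / 85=0.04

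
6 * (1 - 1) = 0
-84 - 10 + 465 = 371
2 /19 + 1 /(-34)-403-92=-319721 /646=-494.92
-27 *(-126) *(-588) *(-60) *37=4440834720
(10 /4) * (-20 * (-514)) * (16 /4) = 102800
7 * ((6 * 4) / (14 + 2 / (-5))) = 210 / 17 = 12.35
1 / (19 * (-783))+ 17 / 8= 2.12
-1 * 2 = -2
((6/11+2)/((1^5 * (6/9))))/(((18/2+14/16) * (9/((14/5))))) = 1568/13035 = 0.12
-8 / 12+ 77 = 76.33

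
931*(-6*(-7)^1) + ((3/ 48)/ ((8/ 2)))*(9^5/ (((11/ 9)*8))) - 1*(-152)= 221609969/ 5632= 39348.36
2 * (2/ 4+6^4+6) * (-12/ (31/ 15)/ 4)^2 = 5275125/ 961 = 5489.20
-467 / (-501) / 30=467 / 15030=0.03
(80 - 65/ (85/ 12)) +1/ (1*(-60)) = 72223/ 1020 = 70.81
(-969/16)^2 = 938961/256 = 3667.82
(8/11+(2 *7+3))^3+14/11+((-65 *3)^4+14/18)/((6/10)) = 86602418228323/35937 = 2409839948.47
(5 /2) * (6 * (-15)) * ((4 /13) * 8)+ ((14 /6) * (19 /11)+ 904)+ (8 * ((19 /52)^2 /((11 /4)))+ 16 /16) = 1983028 /5577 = 355.57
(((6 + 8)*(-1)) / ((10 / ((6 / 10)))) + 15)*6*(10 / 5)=4248 / 25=169.92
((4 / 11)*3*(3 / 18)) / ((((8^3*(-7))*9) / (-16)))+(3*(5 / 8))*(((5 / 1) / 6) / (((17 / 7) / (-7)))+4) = 3.00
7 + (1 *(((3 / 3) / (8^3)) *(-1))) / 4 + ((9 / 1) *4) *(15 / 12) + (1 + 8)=124927 / 2048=61.00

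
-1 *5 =-5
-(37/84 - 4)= 299/84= 3.56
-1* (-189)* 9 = 1701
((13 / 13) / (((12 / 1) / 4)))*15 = 5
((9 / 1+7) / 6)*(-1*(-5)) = 40 / 3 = 13.33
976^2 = 952576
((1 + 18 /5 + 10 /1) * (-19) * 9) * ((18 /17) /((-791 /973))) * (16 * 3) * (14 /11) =20988217152 /105655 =198648.59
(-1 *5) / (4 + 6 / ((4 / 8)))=-5 / 16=-0.31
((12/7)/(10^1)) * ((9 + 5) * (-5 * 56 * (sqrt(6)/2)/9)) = -112 * sqrt(6)/3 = -91.45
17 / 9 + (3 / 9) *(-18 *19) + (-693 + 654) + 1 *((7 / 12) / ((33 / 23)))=-6631 / 44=-150.70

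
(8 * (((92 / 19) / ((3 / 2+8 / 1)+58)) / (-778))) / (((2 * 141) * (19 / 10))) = -736 / 534613203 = -0.00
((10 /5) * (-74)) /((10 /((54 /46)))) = -1998 /115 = -17.37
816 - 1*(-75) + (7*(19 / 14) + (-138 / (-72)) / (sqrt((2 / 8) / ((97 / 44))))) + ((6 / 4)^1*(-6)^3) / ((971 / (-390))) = 23*sqrt(1067) / 132 + 2001491 / 1942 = 1036.33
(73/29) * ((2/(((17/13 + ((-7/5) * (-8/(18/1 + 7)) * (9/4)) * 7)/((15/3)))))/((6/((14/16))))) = 4151875/9459336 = 0.44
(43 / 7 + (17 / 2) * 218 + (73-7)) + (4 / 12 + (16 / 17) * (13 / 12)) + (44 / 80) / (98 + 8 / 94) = 21137188123 / 10971800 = 1926.50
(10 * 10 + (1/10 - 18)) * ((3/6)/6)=821/120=6.84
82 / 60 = 41 / 30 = 1.37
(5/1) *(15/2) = 37.50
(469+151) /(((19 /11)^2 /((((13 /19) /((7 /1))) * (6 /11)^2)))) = 290160 /48013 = 6.04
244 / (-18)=-122 / 9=-13.56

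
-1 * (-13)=13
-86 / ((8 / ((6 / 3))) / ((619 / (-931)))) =14.29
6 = 6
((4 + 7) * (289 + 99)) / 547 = 4268 / 547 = 7.80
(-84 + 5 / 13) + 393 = 309.38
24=24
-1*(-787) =787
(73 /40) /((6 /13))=949 /240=3.95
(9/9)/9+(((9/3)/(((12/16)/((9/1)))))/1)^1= 325/9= 36.11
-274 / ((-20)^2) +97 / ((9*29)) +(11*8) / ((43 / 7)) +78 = 206530649 / 2244600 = 92.01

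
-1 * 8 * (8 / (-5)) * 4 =256 / 5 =51.20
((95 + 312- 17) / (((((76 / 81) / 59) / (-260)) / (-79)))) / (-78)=-122700825 / 19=-6457938.16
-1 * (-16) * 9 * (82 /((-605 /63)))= -743904 /605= -1229.59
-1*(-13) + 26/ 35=481/ 35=13.74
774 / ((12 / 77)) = 9933 / 2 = 4966.50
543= 543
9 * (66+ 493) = 5031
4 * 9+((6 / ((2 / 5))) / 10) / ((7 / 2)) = 255 / 7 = 36.43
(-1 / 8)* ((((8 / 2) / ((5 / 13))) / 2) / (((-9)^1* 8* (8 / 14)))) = 91 / 5760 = 0.02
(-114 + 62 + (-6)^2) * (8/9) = -128/9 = -14.22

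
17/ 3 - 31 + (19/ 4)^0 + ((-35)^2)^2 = 4501802/ 3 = 1500600.67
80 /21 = 3.81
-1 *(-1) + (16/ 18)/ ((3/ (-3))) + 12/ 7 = 115/ 63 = 1.83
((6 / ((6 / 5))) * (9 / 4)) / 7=45 / 28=1.61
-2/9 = -0.22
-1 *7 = -7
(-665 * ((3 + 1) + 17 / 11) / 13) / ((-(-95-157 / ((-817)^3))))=-3160236682835 / 1058346239522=-2.99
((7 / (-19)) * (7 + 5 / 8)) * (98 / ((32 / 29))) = -606767 / 2432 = -249.49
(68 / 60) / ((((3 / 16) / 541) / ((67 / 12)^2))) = 101939.09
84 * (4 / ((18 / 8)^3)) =7168 / 243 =29.50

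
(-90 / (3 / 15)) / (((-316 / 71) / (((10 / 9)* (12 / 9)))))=35500 / 237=149.79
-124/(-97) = 124/97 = 1.28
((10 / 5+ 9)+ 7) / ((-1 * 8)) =-9 / 4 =-2.25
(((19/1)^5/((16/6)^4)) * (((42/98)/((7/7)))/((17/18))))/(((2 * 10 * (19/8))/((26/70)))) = 3705156351/21324800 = 173.75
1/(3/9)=3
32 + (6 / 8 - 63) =-121 / 4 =-30.25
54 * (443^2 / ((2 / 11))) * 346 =20166939738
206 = 206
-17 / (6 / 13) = -221 / 6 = -36.83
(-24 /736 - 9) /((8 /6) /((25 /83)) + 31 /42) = -1.75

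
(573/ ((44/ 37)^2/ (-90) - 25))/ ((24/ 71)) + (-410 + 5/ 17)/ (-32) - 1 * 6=-51105342347/ 838354592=-60.96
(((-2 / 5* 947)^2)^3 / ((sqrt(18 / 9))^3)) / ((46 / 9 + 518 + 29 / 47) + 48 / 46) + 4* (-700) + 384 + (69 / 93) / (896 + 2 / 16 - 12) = -529739224 / 219263 + 112276291673249536672656* sqrt(2) / 79773484375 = 1990418940184.78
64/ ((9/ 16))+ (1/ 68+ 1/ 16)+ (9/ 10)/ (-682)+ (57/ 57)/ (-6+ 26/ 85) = 5219213647/ 45912240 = 113.68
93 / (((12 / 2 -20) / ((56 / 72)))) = -31 / 6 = -5.17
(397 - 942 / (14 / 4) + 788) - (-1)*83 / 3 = 19814 / 21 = 943.52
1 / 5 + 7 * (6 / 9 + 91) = 9628 / 15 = 641.87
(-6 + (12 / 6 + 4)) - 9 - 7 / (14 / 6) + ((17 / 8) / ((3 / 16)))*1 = -2 / 3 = -0.67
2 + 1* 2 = 4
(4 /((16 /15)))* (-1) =-15 /4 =-3.75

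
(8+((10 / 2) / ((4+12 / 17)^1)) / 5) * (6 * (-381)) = -750951 / 40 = -18773.78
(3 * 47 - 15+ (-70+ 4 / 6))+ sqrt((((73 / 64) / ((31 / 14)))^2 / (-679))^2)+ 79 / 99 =543042682309 / 9449966592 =57.47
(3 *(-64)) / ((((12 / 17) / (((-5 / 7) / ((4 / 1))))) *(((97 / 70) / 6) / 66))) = 1346400 / 97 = 13880.41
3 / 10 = 0.30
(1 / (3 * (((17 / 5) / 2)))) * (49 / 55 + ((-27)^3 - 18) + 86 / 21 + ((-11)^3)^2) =4046808118 / 11781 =343502.94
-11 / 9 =-1.22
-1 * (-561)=561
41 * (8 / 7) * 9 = 2952 / 7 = 421.71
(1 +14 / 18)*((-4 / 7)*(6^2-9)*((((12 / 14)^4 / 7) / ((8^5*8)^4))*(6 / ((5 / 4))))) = -729 / 339100155238727349698560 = -0.00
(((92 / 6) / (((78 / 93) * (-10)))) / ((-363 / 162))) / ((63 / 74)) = 52762 / 55055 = 0.96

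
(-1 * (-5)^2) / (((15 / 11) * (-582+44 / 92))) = 253 / 8025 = 0.03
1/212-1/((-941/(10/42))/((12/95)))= 126001/26532436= 0.00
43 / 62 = 0.69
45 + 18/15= 231/5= 46.20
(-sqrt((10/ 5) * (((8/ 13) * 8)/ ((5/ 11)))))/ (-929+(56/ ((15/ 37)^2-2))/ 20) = 2872 * sqrt(1430)/ 21713809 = 0.01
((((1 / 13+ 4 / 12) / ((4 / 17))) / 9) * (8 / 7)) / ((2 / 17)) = 4624 / 2457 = 1.88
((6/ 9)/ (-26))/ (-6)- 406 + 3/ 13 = -94949/ 234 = -405.76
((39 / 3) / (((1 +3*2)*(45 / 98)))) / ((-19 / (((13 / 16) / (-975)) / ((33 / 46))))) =2093 / 8464500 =0.00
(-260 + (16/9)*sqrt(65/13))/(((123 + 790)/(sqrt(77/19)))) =-260*sqrt(1463)/17347 + 16*sqrt(7315)/156123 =-0.56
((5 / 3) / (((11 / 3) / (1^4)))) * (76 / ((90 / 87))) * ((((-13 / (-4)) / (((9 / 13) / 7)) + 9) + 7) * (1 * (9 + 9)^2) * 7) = 40706778 / 11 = 3700616.18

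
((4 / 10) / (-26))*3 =-3 / 65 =-0.05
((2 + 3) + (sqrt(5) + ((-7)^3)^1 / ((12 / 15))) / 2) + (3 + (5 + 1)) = -1603 / 8 + sqrt(5) / 2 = -199.26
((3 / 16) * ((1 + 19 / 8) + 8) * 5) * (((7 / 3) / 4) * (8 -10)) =-3185 / 256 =-12.44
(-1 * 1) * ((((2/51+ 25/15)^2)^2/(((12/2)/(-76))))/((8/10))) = 67191695/501126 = 134.08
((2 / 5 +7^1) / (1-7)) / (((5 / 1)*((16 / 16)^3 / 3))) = -0.74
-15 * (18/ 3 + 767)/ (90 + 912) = -3865/ 334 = -11.57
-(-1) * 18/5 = 18/5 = 3.60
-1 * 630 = -630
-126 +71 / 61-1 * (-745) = 37830 / 61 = 620.16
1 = 1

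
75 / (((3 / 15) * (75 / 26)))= 130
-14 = -14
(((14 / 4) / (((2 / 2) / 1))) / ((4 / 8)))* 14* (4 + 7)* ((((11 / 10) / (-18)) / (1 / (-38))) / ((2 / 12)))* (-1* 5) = -225302 / 3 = -75100.67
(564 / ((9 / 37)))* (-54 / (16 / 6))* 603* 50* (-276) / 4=97678673550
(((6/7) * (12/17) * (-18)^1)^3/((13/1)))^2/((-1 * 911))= -4738381338321616896/437206741518207479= -10.84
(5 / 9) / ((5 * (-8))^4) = 1 / 4608000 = 0.00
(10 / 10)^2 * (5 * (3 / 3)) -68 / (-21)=173 / 21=8.24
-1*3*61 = -183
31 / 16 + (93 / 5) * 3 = 4619 / 80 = 57.74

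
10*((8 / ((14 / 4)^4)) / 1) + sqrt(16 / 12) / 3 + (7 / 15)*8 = 2*sqrt(3) / 9 + 153656 / 36015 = 4.65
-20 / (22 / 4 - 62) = 40 / 113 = 0.35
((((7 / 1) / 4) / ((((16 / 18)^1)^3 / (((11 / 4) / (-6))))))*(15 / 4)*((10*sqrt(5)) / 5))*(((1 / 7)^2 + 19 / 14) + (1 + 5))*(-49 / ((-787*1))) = -202920795*sqrt(5) / 51576832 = -8.80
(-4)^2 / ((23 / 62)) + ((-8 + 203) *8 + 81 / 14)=518071 / 322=1608.92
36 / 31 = 1.16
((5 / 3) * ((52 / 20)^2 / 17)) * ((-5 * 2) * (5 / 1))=-1690 / 51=-33.14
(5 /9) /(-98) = -5 /882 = -0.01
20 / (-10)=-2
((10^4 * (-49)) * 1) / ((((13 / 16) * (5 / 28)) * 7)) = -6272000 / 13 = -482461.54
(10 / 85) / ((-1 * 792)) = -1 / 6732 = -0.00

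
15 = 15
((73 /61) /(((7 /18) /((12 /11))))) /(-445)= -15768 /2090165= -0.01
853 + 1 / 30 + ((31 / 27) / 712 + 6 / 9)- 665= 18137999 / 96120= 188.70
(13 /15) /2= 0.43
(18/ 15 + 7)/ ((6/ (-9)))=-123/ 10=-12.30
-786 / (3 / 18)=-4716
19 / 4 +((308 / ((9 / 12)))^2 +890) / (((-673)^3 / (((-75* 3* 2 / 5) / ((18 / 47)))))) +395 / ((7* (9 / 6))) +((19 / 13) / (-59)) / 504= 1669305112991921 / 39278042737752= 42.50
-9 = -9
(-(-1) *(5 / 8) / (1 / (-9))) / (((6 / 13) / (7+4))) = -2145 / 16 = -134.06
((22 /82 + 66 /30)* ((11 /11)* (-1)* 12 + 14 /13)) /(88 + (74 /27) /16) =-15520032 /50754925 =-0.31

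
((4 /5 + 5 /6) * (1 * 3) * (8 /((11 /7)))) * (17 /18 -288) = -3544562 /495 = -7160.73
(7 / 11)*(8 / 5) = 56 / 55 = 1.02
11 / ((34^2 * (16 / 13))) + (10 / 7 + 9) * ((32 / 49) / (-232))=-3978411 / 183979712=-0.02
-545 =-545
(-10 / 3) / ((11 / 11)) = -10 / 3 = -3.33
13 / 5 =2.60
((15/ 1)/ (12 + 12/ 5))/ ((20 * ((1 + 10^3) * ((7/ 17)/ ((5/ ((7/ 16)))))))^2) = 14450/ 7217413203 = 0.00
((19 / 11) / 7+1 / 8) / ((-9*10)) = -229 / 55440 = -0.00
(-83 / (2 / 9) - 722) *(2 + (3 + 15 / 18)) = -76685 / 12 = -6390.42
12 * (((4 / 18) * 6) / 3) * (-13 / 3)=-208 / 9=-23.11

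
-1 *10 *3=-30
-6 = -6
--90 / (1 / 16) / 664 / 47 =180 / 3901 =0.05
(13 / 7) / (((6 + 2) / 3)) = 39 / 56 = 0.70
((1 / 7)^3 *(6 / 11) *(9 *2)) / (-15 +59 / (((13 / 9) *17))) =-1989 / 875336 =-0.00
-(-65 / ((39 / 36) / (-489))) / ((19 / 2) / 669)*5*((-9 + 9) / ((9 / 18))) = 0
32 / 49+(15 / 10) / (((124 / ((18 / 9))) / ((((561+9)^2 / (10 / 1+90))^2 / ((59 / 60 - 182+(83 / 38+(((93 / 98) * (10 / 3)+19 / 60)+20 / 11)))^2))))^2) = 17396863423848884728804219659331 / 357956815584574284890055665792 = 48.60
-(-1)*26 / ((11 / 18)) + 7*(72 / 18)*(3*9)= 8784 / 11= 798.55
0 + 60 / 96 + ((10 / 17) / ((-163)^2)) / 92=0.63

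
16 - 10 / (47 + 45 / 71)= 26701 / 1691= 15.79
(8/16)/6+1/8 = 5/24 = 0.21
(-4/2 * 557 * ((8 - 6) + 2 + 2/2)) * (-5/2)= 13925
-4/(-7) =4/7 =0.57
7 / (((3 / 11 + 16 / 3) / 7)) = 1617 / 185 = 8.74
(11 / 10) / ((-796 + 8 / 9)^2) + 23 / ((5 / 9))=41.40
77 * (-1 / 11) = -7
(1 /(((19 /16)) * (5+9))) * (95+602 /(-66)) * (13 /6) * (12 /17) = 589472 /74613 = 7.90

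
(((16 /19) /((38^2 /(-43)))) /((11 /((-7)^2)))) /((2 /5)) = -21070 /75449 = -0.28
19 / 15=1.27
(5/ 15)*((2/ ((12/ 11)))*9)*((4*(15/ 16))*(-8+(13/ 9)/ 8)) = -30965/ 192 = -161.28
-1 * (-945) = 945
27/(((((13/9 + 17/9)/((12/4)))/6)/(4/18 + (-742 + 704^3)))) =50871504060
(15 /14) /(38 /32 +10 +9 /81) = 1080 /11389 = 0.09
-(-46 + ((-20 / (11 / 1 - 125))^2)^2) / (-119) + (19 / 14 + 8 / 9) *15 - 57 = -59532306973 / 2512328238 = -23.70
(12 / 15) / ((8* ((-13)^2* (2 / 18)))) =9 / 1690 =0.01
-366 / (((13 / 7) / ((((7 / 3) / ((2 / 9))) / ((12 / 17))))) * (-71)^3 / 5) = 762195 / 18611372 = 0.04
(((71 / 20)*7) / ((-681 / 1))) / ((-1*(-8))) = -497 / 108960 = -0.00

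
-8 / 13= -0.62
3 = 3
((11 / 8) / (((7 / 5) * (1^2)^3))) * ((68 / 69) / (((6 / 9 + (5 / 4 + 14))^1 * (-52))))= -935 / 799526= -0.00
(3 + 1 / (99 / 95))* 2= 784 / 99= 7.92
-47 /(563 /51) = -2397 /563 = -4.26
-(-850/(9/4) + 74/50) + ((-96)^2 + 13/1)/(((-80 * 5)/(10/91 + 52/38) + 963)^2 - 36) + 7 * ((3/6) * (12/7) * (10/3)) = 396.32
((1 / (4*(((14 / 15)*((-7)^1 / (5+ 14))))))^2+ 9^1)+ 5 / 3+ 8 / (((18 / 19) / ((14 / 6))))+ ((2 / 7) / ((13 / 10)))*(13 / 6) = 130173235 / 4148928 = 31.38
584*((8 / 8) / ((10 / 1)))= 292 / 5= 58.40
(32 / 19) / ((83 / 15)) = 480 / 1577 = 0.30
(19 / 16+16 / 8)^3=132651 / 4096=32.39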